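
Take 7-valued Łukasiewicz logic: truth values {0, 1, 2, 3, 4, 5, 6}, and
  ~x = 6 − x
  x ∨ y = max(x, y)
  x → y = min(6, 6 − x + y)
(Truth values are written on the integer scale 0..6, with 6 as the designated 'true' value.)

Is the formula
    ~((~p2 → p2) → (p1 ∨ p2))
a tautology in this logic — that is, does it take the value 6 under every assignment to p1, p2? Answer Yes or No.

Counterexample: take p1 = 0, p2 = 0.
~p2 = ~0 = 6
~p2 → p2 = 6 → 0 = 0
p1 ∨ p2 = 0 ∨ 0 = 0
(~p2 → p2) → (p1 ∨ p2) = 0 → 0 = 6
~((~p2 → p2) → (p1 ∨ p2)) = ~6 = 0
This gives 0 ≠ 6.

No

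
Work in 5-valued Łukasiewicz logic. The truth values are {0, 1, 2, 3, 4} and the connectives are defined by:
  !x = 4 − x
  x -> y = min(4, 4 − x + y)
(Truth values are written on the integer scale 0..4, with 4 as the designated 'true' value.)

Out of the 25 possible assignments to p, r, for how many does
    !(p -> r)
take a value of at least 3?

3

value 4: 1 assignment (counts)
value 3: 2 assignments (counts)
value 2: 3 assignments
value 1: 4 assignments
value 0: 15 assignments
So 3 of the 25 assignments meet the threshold.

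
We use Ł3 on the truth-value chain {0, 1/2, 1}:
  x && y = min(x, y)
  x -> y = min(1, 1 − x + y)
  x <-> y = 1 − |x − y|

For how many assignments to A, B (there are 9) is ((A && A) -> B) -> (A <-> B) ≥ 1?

A = 0, B = 0 ↦ 1  ≥
A = 0, B = 1/2 ↦ 1/2  <
A = 0, B = 1 ↦ 0  <
A = 1/2, B = 0 ↦ 1  ≥
A = 1/2, B = 1/2 ↦ 1  ≥
A = 1/2, B = 1 ↦ 1/2  <
A = 1, B = 0 ↦ 1  ≥
A = 1, B = 1/2 ↦ 1  ≥
A = 1, B = 1 ↦ 1  ≥
So 6 of the 9 assignments meet the threshold.

6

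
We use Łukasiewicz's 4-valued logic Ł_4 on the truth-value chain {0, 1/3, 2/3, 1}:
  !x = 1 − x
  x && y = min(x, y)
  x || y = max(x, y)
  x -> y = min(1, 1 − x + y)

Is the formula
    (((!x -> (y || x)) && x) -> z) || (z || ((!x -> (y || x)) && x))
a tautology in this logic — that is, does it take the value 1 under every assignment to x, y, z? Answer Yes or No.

No

Counterexample: take x = 1/3, y = 0, z = 0.
!x = !1/3 = 2/3
y || x = 0 || 1/3 = 1/3
!x -> (y || x) = 2/3 -> 1/3 = 2/3
(!x -> (y || x)) && x = 2/3 && 1/3 = 1/3
((!x -> (y || x)) && x) -> z = 1/3 -> 0 = 2/3
!x = !1/3 = 2/3
y || x = 0 || 1/3 = 1/3
!x -> (y || x) = 2/3 -> 1/3 = 2/3
(!x -> (y || x)) && x = 2/3 && 1/3 = 1/3
z || ((!x -> (y || x)) && x) = 0 || 1/3 = 1/3
(((!x -> (y || x)) && x) -> z) || (z || ((!x -> (y || x)) && x)) = 2/3 || 1/3 = 2/3
This gives 2/3 ≠ 1.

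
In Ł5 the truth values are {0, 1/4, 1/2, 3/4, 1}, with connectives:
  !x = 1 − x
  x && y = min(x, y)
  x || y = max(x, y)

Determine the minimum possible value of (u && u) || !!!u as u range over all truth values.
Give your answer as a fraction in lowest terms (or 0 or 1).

1/2

Take u = 1/2:
u && u = 1/2 && 1/2 = 1/2
!u = !1/2 = 1/2
!!u = !1/2 = 1/2
!!!u = !1/2 = 1/2
(u && u) || !!!u = 1/2 || 1/2 = 1/2
No assignment yields a value below 1/2, so this is the minimum.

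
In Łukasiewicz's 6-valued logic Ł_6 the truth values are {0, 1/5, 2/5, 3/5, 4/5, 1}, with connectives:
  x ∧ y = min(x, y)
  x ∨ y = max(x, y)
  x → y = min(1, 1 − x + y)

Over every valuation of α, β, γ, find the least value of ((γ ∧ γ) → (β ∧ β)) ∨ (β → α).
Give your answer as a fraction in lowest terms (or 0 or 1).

3/5

Take α = 0, β = 2/5, γ = 4/5:
γ ∧ γ = 4/5 ∧ 4/5 = 4/5
β ∧ β = 2/5 ∧ 2/5 = 2/5
(γ ∧ γ) → (β ∧ β) = 4/5 → 2/5 = 3/5
β → α = 2/5 → 0 = 3/5
((γ ∧ γ) → (β ∧ β)) ∨ (β → α) = 3/5 ∨ 3/5 = 3/5
No assignment yields a value below 3/5, so this is the minimum.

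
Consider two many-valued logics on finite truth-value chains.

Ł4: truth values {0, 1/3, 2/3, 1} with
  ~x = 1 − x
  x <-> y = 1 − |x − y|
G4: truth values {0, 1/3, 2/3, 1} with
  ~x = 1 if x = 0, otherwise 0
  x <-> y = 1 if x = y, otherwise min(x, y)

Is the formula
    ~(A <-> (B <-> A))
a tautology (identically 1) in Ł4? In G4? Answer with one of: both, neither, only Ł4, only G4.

In Ł4: at A = 0, B = 1/3 the value is 2/3 — not a tautology.
In G4: at A = 0, B = 1/3 the value is 0 — not a tautology.

neither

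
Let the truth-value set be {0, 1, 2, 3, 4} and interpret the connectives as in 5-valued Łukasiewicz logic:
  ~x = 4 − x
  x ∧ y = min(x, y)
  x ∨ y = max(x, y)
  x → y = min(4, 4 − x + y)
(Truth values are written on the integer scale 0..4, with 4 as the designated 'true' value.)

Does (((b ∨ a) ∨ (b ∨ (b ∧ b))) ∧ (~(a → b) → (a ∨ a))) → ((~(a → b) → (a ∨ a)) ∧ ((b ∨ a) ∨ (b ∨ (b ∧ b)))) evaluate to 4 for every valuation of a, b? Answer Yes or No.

Yes

At a = 4, b = 1, for instance:
b ∨ a = 1 ∨ 4 = 4
b ∧ b = 1 ∧ 1 = 1
b ∨ (b ∧ b) = 1 ∨ 1 = 1
(b ∨ a) ∨ (b ∨ (b ∧ b)) = 4 ∨ 1 = 4
a → b = 4 → 1 = 1
~(a → b) = ~1 = 3
a ∨ a = 4 ∨ 4 = 4
~(a → b) → (a ∨ a) = 3 → 4 = 4
((b ∨ a) ∨ (b ∨ (b ∧ b))) ∧ (~(a → b) → (a ∨ a)) = 4 ∧ 4 = 4
(~(a → b) → (a ∨ a)) ∧ ((b ∨ a) ∨ (b ∨ (b ∧ b))) = 4 ∧ 4 = 4
(((b ∨ a) ∨ (b ∨ (b ∧ b))) ∧ (~(a → b) → (a ∨ a))) → ((~(a → b) → (a ∨ a)) ∧ ((b ∨ a) ∨ (b ∨ (b ∧ b)))) = 4 → 4 = 4
and checking the remaining 24 assignments likewise gives ≥ 4 in every case.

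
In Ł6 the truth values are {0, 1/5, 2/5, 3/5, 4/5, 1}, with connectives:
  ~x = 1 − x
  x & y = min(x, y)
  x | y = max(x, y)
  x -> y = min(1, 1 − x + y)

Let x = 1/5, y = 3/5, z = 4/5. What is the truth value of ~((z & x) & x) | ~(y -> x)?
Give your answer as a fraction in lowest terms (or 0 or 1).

z & x = 4/5 & 1/5 = 1/5
(z & x) & x = 1/5 & 1/5 = 1/5
~((z & x) & x) = ~1/5 = 4/5
y -> x = 3/5 -> 1/5 = 3/5
~(y -> x) = ~3/5 = 2/5
~((z & x) & x) | ~(y -> x) = 4/5 | 2/5 = 4/5

4/5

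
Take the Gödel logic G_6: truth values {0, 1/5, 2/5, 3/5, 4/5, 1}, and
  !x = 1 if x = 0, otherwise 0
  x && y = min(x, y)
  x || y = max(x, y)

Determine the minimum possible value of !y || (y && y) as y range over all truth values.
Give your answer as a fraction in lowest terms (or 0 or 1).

1/5

Take y = 1/5:
!y = !1/5 = 0
y && y = 1/5 && 1/5 = 1/5
!y || (y && y) = 0 || 1/5 = 1/5
No assignment yields a value below 1/5, so this is the minimum.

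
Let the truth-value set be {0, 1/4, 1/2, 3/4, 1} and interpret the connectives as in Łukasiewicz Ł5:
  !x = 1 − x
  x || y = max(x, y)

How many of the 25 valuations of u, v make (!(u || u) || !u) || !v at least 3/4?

value 1: 9 assignments (counts)
value 3/4: 7 assignments (counts)
value 1/2: 5 assignments
value 1/4: 3 assignments
value 0: 1 assignment
So 16 of the 25 assignments meet the threshold.

16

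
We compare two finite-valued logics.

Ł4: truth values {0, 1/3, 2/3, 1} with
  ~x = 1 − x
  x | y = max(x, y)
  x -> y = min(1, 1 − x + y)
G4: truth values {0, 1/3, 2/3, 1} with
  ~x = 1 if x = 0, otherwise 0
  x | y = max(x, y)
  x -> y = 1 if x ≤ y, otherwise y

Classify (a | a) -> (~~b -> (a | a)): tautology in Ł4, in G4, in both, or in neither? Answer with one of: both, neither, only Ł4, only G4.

In Ł4: every assignment gives 1 — tautology.
In G4: every assignment gives 1 — tautology.

both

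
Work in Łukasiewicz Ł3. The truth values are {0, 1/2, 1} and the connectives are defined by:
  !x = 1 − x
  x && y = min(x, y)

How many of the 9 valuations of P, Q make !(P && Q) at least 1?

5

P = 0, Q = 0 ↦ 1  ≥
P = 0, Q = 1/2 ↦ 1  ≥
P = 0, Q = 1 ↦ 1  ≥
P = 1/2, Q = 0 ↦ 1  ≥
P = 1/2, Q = 1/2 ↦ 1/2  <
P = 1/2, Q = 1 ↦ 1/2  <
P = 1, Q = 0 ↦ 1  ≥
P = 1, Q = 1/2 ↦ 1/2  <
P = 1, Q = 1 ↦ 0  <
So 5 of the 9 assignments meet the threshold.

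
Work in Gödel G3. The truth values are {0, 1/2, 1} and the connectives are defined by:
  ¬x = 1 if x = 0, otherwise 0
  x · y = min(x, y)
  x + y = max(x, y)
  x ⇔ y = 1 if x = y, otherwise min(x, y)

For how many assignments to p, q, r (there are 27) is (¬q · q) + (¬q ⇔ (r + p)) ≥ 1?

7

value 1: 7 assignments (counts)
value 1/2: 3 assignments
value 0: 17 assignments
So 7 of the 27 assignments meet the threshold.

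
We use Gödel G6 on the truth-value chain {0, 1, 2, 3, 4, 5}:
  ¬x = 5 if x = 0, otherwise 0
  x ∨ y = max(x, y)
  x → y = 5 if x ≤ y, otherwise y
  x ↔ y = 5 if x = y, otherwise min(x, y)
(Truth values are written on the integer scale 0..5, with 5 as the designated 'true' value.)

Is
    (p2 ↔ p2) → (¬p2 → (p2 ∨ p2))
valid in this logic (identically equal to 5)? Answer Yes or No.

No

Counterexample: take p2 = 0.
p2 ↔ p2 = 0 ↔ 0 = 5
¬p2 = ¬0 = 5
p2 ∨ p2 = 0 ∨ 0 = 0
¬p2 → (p2 ∨ p2) = 5 → 0 = 0
(p2 ↔ p2) → (¬p2 → (p2 ∨ p2)) = 5 → 0 = 0
This gives 0 ≠ 5.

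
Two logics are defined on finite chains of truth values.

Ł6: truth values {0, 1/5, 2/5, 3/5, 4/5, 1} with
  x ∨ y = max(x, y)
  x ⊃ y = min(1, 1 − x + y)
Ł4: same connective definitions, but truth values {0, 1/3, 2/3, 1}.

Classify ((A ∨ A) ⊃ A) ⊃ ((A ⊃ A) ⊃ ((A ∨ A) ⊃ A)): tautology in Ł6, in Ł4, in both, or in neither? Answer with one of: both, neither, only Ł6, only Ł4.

In Ł6: every assignment gives 1 — tautology.
In Ł4: every assignment gives 1 — tautology.

both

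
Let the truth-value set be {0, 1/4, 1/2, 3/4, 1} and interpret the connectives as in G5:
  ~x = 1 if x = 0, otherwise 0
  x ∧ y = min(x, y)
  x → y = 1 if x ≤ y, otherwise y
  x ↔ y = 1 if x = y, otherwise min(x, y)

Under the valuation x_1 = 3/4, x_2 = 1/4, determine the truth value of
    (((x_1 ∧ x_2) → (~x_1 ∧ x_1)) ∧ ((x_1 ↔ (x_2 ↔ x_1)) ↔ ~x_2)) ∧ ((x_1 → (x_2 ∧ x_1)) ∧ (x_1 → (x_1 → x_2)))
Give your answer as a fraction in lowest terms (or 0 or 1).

x_1 ∧ x_2 = 3/4 ∧ 1/4 = 1/4
~x_1 = ~3/4 = 0
~x_1 ∧ x_1 = 0 ∧ 3/4 = 0
(x_1 ∧ x_2) → (~x_1 ∧ x_1) = 1/4 → 0 = 0
x_2 ↔ x_1 = 1/4 ↔ 3/4 = 1/4
x_1 ↔ (x_2 ↔ x_1) = 3/4 ↔ 1/4 = 1/4
~x_2 = ~1/4 = 0
(x_1 ↔ (x_2 ↔ x_1)) ↔ ~x_2 = 1/4 ↔ 0 = 0
((x_1 ∧ x_2) → (~x_1 ∧ x_1)) ∧ ((x_1 ↔ (x_2 ↔ x_1)) ↔ ~x_2) = 0 ∧ 0 = 0
x_2 ∧ x_1 = 1/4 ∧ 3/4 = 1/4
x_1 → (x_2 ∧ x_1) = 3/4 → 1/4 = 1/4
x_1 → x_2 = 3/4 → 1/4 = 1/4
x_1 → (x_1 → x_2) = 3/4 → 1/4 = 1/4
(x_1 → (x_2 ∧ x_1)) ∧ (x_1 → (x_1 → x_2)) = 1/4 ∧ 1/4 = 1/4
(((x_1 ∧ x_2) → (~x_1 ∧ x_1)) ∧ ((x_1 ↔ (x_2 ↔ x_1)) ↔ ~x_2)) ∧ ((x_1 → (x_2 ∧ x_1)) ∧ (x_1 → (x_1 → x_2))) = 0 ∧ 1/4 = 0

0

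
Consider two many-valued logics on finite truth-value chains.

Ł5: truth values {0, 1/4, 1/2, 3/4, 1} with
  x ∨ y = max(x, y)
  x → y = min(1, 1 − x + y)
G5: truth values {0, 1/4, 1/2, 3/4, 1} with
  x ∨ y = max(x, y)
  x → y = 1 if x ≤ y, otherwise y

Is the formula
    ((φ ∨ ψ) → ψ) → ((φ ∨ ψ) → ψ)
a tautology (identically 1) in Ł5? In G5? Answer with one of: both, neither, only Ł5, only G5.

In Ł5: every assignment gives 1 — tautology.
In G5: every assignment gives 1 — tautology.

both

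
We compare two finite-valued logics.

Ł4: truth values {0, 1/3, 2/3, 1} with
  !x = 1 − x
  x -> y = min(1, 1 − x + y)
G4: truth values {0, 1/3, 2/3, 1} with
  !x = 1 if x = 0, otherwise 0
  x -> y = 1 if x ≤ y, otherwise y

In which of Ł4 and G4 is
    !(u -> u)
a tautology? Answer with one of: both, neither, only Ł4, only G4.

In Ł4: at u = 0 the value is 0 — not a tautology.
In G4: at u = 0 the value is 0 — not a tautology.

neither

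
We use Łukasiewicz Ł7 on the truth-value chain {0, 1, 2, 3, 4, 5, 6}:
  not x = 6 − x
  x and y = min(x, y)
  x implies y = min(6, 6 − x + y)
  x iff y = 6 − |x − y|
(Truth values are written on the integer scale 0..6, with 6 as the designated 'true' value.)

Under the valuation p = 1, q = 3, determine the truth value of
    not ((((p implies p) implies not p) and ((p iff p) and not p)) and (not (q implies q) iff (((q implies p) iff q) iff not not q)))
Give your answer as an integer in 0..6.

p implies p = 1 implies 1 = 6
not p = not 1 = 5
(p implies p) implies not p = 6 implies 5 = 5
p iff p = 1 iff 1 = 6
not p = not 1 = 5
(p iff p) and not p = 6 and 5 = 5
((p implies p) implies not p) and ((p iff p) and not p) = 5 and 5 = 5
q implies q = 3 implies 3 = 6
not (q implies q) = not 6 = 0
q implies p = 3 implies 1 = 4
(q implies p) iff q = 4 iff 3 = 5
not q = not 3 = 3
not not q = not 3 = 3
((q implies p) iff q) iff not not q = 5 iff 3 = 4
not (q implies q) iff (((q implies p) iff q) iff not not q) = 0 iff 4 = 2
(((p implies p) implies not p) and ((p iff p) and not p)) and (not (q implies q) iff (((q implies p) iff q) iff not not q)) = 5 and 2 = 2
not ((((p implies p) implies not p) and ((p iff p) and not p)) and (not (q implies q) iff (((q implies p) iff q) iff not not q))) = not 2 = 4

4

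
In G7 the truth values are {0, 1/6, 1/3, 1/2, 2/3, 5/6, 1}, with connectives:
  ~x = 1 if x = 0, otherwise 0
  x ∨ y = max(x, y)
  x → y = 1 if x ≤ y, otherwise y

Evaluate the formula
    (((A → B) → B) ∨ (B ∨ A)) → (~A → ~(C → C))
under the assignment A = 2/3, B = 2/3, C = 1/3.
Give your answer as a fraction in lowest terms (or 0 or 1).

1

A → B = 2/3 → 2/3 = 1
(A → B) → B = 1 → 2/3 = 2/3
B ∨ A = 2/3 ∨ 2/3 = 2/3
((A → B) → B) ∨ (B ∨ A) = 2/3 ∨ 2/3 = 2/3
~A = ~2/3 = 0
C → C = 1/3 → 1/3 = 1
~(C → C) = ~1 = 0
~A → ~(C → C) = 0 → 0 = 1
(((A → B) → B) ∨ (B ∨ A)) → (~A → ~(C → C)) = 2/3 → 1 = 1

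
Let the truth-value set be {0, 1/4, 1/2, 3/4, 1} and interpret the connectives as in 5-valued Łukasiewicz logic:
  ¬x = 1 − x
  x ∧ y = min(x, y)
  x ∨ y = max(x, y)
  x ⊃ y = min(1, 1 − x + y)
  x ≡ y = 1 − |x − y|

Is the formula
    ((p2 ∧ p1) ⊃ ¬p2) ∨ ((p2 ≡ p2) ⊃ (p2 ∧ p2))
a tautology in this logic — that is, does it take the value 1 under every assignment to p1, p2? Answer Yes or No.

Counterexample: take p1 = 1/2, p2 = 3/4.
p2 ∧ p1 = 3/4 ∧ 1/2 = 1/2
¬p2 = ¬3/4 = 1/4
(p2 ∧ p1) ⊃ ¬p2 = 1/2 ⊃ 1/4 = 3/4
p2 ≡ p2 = 3/4 ≡ 3/4 = 1
p2 ∧ p2 = 3/4 ∧ 3/4 = 3/4
(p2 ≡ p2) ⊃ (p2 ∧ p2) = 1 ⊃ 3/4 = 3/4
((p2 ∧ p1) ⊃ ¬p2) ∨ ((p2 ≡ p2) ⊃ (p2 ∧ p2)) = 3/4 ∨ 3/4 = 3/4
This gives 3/4 ≠ 1.

No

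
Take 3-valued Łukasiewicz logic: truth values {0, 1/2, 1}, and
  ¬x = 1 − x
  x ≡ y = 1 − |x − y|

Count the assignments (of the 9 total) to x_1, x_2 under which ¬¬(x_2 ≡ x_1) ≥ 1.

x_1 = 0, x_2 = 0 ↦ 1  ≥
x_1 = 0, x_2 = 1/2 ↦ 1/2  <
x_1 = 0, x_2 = 1 ↦ 0  <
x_1 = 1/2, x_2 = 0 ↦ 1/2  <
x_1 = 1/2, x_2 = 1/2 ↦ 1  ≥
x_1 = 1/2, x_2 = 1 ↦ 1/2  <
x_1 = 1, x_2 = 0 ↦ 0  <
x_1 = 1, x_2 = 1/2 ↦ 1/2  <
x_1 = 1, x_2 = 1 ↦ 1  ≥
So 3 of the 9 assignments meet the threshold.

3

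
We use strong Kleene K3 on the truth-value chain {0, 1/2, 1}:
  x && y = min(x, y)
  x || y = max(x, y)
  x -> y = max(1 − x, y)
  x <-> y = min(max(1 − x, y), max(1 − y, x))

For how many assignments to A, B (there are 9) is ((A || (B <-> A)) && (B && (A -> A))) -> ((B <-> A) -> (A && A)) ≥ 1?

6

A = 0, B = 0 ↦ 1  ≥
A = 0, B = 1/2 ↦ 1/2  <
A = 0, B = 1 ↦ 1  ≥
A = 1/2, B = 0 ↦ 1  ≥
A = 1/2, B = 1/2 ↦ 1/2  <
A = 1/2, B = 1 ↦ 1/2  <
A = 1, B = 0 ↦ 1  ≥
A = 1, B = 1/2 ↦ 1  ≥
A = 1, B = 1 ↦ 1  ≥
So 6 of the 9 assignments meet the threshold.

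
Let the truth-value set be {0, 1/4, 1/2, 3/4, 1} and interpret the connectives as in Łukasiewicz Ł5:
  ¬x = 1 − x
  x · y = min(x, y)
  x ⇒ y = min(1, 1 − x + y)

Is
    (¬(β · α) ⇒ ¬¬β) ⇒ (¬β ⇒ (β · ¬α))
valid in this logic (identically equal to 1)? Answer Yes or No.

Counterexample: take α = 3/4, β = 1/2.
β · α = 1/2 · 3/4 = 1/2
¬(β · α) = ¬1/2 = 1/2
¬β = ¬1/2 = 1/2
¬¬β = ¬1/2 = 1/2
¬(β · α) ⇒ ¬¬β = 1/2 ⇒ 1/2 = 1
¬β = ¬1/2 = 1/2
¬α = ¬3/4 = 1/4
β · ¬α = 1/2 · 1/4 = 1/4
¬β ⇒ (β · ¬α) = 1/2 ⇒ 1/4 = 3/4
(¬(β · α) ⇒ ¬¬β) ⇒ (¬β ⇒ (β · ¬α)) = 1 ⇒ 3/4 = 3/4
This gives 3/4 ≠ 1.

No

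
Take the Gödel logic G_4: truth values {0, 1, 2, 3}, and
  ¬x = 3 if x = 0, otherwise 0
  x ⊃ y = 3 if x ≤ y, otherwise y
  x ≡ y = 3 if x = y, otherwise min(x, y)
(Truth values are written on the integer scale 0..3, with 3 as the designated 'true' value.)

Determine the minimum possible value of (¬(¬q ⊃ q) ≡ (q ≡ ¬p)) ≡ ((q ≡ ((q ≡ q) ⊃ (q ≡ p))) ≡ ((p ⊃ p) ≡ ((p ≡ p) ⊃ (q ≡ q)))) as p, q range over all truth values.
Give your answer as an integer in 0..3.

1

Take p = 1, q = 1:
¬q = ¬1 = 0
¬q ⊃ q = 0 ⊃ 1 = 3
¬(¬q ⊃ q) = ¬3 = 0
¬p = ¬1 = 0
q ≡ ¬p = 1 ≡ 0 = 0
¬(¬q ⊃ q) ≡ (q ≡ ¬p) = 0 ≡ 0 = 3
q ≡ q = 1 ≡ 1 = 3
q ≡ p = 1 ≡ 1 = 3
(q ≡ q) ⊃ (q ≡ p) = 3 ⊃ 3 = 3
q ≡ ((q ≡ q) ⊃ (q ≡ p)) = 1 ≡ 3 = 1
p ⊃ p = 1 ⊃ 1 = 3
p ≡ p = 1 ≡ 1 = 3
q ≡ q = 1 ≡ 1 = 3
(p ≡ p) ⊃ (q ≡ q) = 3 ⊃ 3 = 3
(p ⊃ p) ≡ ((p ≡ p) ⊃ (q ≡ q)) = 3 ≡ 3 = 3
(q ≡ ((q ≡ q) ⊃ (q ≡ p))) ≡ ((p ⊃ p) ≡ ((p ≡ p) ⊃ (q ≡ q))) = 1 ≡ 3 = 1
(¬(¬q ⊃ q) ≡ (q ≡ ¬p)) ≡ ((q ≡ ((q ≡ q) ⊃ (q ≡ p))) ≡ ((p ⊃ p) ≡ ((p ≡ p) ⊃ (q ≡ q)))) = 3 ≡ 1 = 1
No assignment yields a value below 1, so this is the minimum.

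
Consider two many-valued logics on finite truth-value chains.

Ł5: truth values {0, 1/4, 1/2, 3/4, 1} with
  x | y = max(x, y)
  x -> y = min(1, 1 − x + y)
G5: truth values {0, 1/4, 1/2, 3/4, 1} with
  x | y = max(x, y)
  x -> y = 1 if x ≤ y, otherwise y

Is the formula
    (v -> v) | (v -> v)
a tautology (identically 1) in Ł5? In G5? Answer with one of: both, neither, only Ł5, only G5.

both

In Ł5: every assignment gives 1 — tautology.
In G5: every assignment gives 1 — tautology.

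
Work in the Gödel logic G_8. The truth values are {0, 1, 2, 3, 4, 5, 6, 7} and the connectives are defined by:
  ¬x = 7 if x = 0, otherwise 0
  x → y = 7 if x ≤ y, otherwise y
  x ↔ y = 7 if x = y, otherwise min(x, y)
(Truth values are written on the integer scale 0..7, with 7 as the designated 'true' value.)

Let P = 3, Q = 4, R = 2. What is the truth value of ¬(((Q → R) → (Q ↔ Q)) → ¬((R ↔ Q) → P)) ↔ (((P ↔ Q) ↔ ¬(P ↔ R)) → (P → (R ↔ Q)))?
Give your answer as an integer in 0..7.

Q → R = 4 → 2 = 2
Q ↔ Q = 4 ↔ 4 = 7
(Q → R) → (Q ↔ Q) = 2 → 7 = 7
R ↔ Q = 2 ↔ 4 = 2
(R ↔ Q) → P = 2 → 3 = 7
¬((R ↔ Q) → P) = ¬7 = 0
((Q → R) → (Q ↔ Q)) → ¬((R ↔ Q) → P) = 7 → 0 = 0
¬(((Q → R) → (Q ↔ Q)) → ¬((R ↔ Q) → P)) = ¬0 = 7
P ↔ Q = 3 ↔ 4 = 3
P ↔ R = 3 ↔ 2 = 2
¬(P ↔ R) = ¬2 = 0
(P ↔ Q) ↔ ¬(P ↔ R) = 3 ↔ 0 = 0
R ↔ Q = 2 ↔ 4 = 2
P → (R ↔ Q) = 3 → 2 = 2
((P ↔ Q) ↔ ¬(P ↔ R)) → (P → (R ↔ Q)) = 0 → 2 = 7
¬(((Q → R) → (Q ↔ Q)) → ¬((R ↔ Q) → P)) ↔ (((P ↔ Q) ↔ ¬(P ↔ R)) → (P → (R ↔ Q))) = 7 ↔ 7 = 7

7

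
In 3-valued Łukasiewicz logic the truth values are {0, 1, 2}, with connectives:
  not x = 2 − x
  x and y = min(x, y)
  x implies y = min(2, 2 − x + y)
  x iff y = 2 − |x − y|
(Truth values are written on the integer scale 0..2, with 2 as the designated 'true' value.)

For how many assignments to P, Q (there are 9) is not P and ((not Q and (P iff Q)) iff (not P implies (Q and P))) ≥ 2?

1

P = 0, Q = 0 ↦ 0  <
P = 0, Q = 1 ↦ 1  <
P = 0, Q = 2 ↦ 2  ≥
P = 1, Q = 0 ↦ 1  <
P = 1, Q = 1 ↦ 1  <
P = 1, Q = 2 ↦ 0  <
P = 2, Q = 0 ↦ 0  <
P = 2, Q = 1 ↦ 0  <
P = 2, Q = 2 ↦ 0  <
So 1 of the 9 assignments meets the threshold.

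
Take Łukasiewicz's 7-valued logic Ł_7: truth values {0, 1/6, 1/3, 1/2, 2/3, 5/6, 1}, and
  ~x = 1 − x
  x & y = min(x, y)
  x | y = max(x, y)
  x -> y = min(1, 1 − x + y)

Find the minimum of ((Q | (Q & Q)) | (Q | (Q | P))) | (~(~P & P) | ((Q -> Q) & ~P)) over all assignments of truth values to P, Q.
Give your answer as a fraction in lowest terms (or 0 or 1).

Take P = 1/2, Q = 0:
Q & Q = 0 & 0 = 0
Q | (Q & Q) = 0 | 0 = 0
Q | P = 0 | 1/2 = 1/2
Q | (Q | P) = 0 | 1/2 = 1/2
(Q | (Q & Q)) | (Q | (Q | P)) = 0 | 1/2 = 1/2
~P = ~1/2 = 1/2
~P & P = 1/2 & 1/2 = 1/2
~(~P & P) = ~1/2 = 1/2
Q -> Q = 0 -> 0 = 1
~P = ~1/2 = 1/2
(Q -> Q) & ~P = 1 & 1/2 = 1/2
~(~P & P) | ((Q -> Q) & ~P) = 1/2 | 1/2 = 1/2
((Q | (Q & Q)) | (Q | (Q | P))) | (~(~P & P) | ((Q -> Q) & ~P)) = 1/2 | 1/2 = 1/2
No assignment yields a value below 1/2, so this is the minimum.

1/2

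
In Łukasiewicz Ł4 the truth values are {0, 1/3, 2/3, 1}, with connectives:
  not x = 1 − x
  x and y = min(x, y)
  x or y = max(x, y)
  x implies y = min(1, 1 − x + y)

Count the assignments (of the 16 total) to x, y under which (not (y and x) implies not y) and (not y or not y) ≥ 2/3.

8

x = 0, y = 0 ↦ 1  ≥
x = 0, y = 1/3 ↦ 2/3  ≥
x = 0, y = 2/3 ↦ 1/3  <
x = 0, y = 1 ↦ 0  <
x = 1/3, y = 0 ↦ 1  ≥
x = 1/3, y = 1/3 ↦ 2/3  ≥
x = 1/3, y = 2/3 ↦ 1/3  <
x = 1/3, y = 1 ↦ 0  <
x = 2/3, y = 0 ↦ 1  ≥
x = 2/3, y = 1/3 ↦ 2/3  ≥
x = 2/3, y = 2/3 ↦ 1/3  <
x = 2/3, y = 1 ↦ 0  <
x = 1, y = 0 ↦ 1  ≥
x = 1, y = 1/3 ↦ 2/3  ≥
x = 1, y = 2/3 ↦ 1/3  <
x = 1, y = 1 ↦ 0  <
So 8 of the 16 assignments meet the threshold.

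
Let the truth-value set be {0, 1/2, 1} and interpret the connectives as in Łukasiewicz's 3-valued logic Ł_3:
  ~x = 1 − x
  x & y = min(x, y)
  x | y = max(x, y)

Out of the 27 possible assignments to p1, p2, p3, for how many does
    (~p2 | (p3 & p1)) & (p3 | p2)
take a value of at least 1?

5

value 1: 5 assignments (counts)
value 1/2: 14 assignments
value 0: 8 assignments
So 5 of the 27 assignments meet the threshold.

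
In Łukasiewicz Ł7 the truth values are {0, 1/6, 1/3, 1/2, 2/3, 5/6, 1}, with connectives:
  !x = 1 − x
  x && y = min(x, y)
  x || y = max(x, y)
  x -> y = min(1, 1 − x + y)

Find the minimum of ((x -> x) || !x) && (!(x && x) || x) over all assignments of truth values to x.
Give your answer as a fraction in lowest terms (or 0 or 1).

Take x = 1/2:
x -> x = 1/2 -> 1/2 = 1
!x = !1/2 = 1/2
(x -> x) || !x = 1 || 1/2 = 1
x && x = 1/2 && 1/2 = 1/2
!(x && x) = !1/2 = 1/2
!(x && x) || x = 1/2 || 1/2 = 1/2
((x -> x) || !x) && (!(x && x) || x) = 1 && 1/2 = 1/2
No assignment yields a value below 1/2, so this is the minimum.

1/2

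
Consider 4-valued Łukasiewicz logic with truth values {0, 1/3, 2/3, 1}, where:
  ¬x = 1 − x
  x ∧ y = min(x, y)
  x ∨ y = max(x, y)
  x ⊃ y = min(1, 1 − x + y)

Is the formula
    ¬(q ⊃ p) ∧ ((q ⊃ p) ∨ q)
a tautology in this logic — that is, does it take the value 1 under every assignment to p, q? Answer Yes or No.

Counterexample: take p = 0, q = 0.
q ⊃ p = 0 ⊃ 0 = 1
¬(q ⊃ p) = ¬1 = 0
q ⊃ p = 0 ⊃ 0 = 1
(q ⊃ p) ∨ q = 1 ∨ 0 = 1
¬(q ⊃ p) ∧ ((q ⊃ p) ∨ q) = 0 ∧ 1 = 0
This gives 0 ≠ 1.

No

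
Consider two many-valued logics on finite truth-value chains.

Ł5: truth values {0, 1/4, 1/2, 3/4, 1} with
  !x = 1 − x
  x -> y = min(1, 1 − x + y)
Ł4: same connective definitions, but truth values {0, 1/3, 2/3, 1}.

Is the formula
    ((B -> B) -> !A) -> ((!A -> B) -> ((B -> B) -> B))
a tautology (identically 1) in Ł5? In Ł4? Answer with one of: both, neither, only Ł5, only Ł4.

In Ł5: every assignment gives 1 — tautology.
In Ł4: every assignment gives 1 — tautology.

both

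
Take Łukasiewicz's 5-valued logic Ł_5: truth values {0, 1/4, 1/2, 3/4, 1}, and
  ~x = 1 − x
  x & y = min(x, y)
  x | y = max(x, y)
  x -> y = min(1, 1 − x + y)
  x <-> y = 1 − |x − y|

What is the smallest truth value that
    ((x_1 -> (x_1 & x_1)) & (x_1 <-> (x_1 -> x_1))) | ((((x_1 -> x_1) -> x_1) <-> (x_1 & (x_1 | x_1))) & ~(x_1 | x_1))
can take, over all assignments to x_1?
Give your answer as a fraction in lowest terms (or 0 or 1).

Take x_1 = 1/2:
x_1 & x_1 = 1/2 & 1/2 = 1/2
x_1 -> (x_1 & x_1) = 1/2 -> 1/2 = 1
x_1 -> x_1 = 1/2 -> 1/2 = 1
x_1 <-> (x_1 -> x_1) = 1/2 <-> 1 = 1/2
(x_1 -> (x_1 & x_1)) & (x_1 <-> (x_1 -> x_1)) = 1 & 1/2 = 1/2
x_1 -> x_1 = 1/2 -> 1/2 = 1
(x_1 -> x_1) -> x_1 = 1 -> 1/2 = 1/2
x_1 | x_1 = 1/2 | 1/2 = 1/2
x_1 & (x_1 | x_1) = 1/2 & 1/2 = 1/2
((x_1 -> x_1) -> x_1) <-> (x_1 & (x_1 | x_1)) = 1/2 <-> 1/2 = 1
x_1 | x_1 = 1/2 | 1/2 = 1/2
~(x_1 | x_1) = ~1/2 = 1/2
(((x_1 -> x_1) -> x_1) <-> (x_1 & (x_1 | x_1))) & ~(x_1 | x_1) = 1 & 1/2 = 1/2
((x_1 -> (x_1 & x_1)) & (x_1 <-> (x_1 -> x_1))) | ((((x_1 -> x_1) -> x_1) <-> (x_1 & (x_1 | x_1))) & ~(x_1 | x_1)) = 1/2 | 1/2 = 1/2
No assignment yields a value below 1/2, so this is the minimum.

1/2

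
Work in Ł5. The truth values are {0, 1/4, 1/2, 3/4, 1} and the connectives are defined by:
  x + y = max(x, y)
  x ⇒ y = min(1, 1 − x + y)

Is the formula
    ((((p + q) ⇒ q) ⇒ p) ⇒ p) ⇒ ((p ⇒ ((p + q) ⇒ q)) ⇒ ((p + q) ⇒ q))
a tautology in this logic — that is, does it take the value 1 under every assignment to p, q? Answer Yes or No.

Yes

At p = 3/4, q = 1/2, for instance:
p + q = 3/4 + 1/2 = 3/4
(p + q) ⇒ q = 3/4 ⇒ 1/2 = 3/4
((p + q) ⇒ q) ⇒ p = 3/4 ⇒ 3/4 = 1
(((p + q) ⇒ q) ⇒ p) ⇒ p = 1 ⇒ 3/4 = 3/4
p ⇒ ((p + q) ⇒ q) = 3/4 ⇒ 3/4 = 1
(p ⇒ ((p + q) ⇒ q)) ⇒ ((p + q) ⇒ q) = 1 ⇒ 3/4 = 3/4
((((p + q) ⇒ q) ⇒ p) ⇒ p) ⇒ ((p ⇒ ((p + q) ⇒ q)) ⇒ ((p + q) ⇒ q)) = 3/4 ⇒ 3/4 = 1
and checking the remaining 24 assignments likewise gives ≥ 1 in every case.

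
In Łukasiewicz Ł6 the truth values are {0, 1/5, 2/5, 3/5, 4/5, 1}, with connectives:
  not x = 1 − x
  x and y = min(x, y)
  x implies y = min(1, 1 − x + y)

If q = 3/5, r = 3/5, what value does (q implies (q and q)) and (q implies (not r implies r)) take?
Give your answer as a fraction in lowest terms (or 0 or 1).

1

q and q = 3/5 and 3/5 = 3/5
q implies (q and q) = 3/5 implies 3/5 = 1
not r = not 3/5 = 2/5
not r implies r = 2/5 implies 3/5 = 1
q implies (not r implies r) = 3/5 implies 1 = 1
(q implies (q and q)) and (q implies (not r implies r)) = 1 and 1 = 1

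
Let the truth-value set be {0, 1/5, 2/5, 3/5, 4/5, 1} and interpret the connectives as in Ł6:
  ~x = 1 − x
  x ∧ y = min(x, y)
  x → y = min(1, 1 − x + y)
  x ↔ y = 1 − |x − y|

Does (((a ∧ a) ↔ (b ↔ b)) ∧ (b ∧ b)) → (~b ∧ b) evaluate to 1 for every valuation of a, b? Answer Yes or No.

Counterexample: take a = 1/5, b = 1.
a ∧ a = 1/5 ∧ 1/5 = 1/5
b ↔ b = 1 ↔ 1 = 1
(a ∧ a) ↔ (b ↔ b) = 1/5 ↔ 1 = 1/5
b ∧ b = 1 ∧ 1 = 1
((a ∧ a) ↔ (b ↔ b)) ∧ (b ∧ b) = 1/5 ∧ 1 = 1/5
~b = ~1 = 0
~b ∧ b = 0 ∧ 1 = 0
(((a ∧ a) ↔ (b ↔ b)) ∧ (b ∧ b)) → (~b ∧ b) = 1/5 → 0 = 4/5
This gives 4/5 ≠ 1.

No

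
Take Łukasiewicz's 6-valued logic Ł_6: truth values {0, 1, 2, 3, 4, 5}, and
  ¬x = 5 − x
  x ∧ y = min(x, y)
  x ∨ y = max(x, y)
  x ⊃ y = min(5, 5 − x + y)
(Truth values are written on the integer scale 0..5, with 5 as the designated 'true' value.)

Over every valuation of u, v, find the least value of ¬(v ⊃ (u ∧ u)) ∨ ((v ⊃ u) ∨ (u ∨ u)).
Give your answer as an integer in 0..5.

3

Take u = 0, v = 2:
u ∧ u = 0 ∧ 0 = 0
v ⊃ (u ∧ u) = 2 ⊃ 0 = 3
¬(v ⊃ (u ∧ u)) = ¬3 = 2
v ⊃ u = 2 ⊃ 0 = 3
u ∨ u = 0 ∨ 0 = 0
(v ⊃ u) ∨ (u ∨ u) = 3 ∨ 0 = 3
¬(v ⊃ (u ∧ u)) ∨ ((v ⊃ u) ∨ (u ∨ u)) = 2 ∨ 3 = 3
No assignment yields a value below 3, so this is the minimum.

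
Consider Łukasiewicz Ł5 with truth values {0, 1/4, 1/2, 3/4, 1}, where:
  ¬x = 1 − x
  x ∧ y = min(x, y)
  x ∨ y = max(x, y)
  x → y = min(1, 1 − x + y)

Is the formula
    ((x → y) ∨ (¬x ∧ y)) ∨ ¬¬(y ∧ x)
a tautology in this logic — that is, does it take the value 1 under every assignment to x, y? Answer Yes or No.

Counterexample: take x = 1/4, y = 0.
x → y = 1/4 → 0 = 3/4
¬x = ¬1/4 = 3/4
¬x ∧ y = 3/4 ∧ 0 = 0
(x → y) ∨ (¬x ∧ y) = 3/4 ∨ 0 = 3/4
y ∧ x = 0 ∧ 1/4 = 0
¬(y ∧ x) = ¬0 = 1
¬¬(y ∧ x) = ¬1 = 0
((x → y) ∨ (¬x ∧ y)) ∨ ¬¬(y ∧ x) = 3/4 ∨ 0 = 3/4
This gives 3/4 ≠ 1.

No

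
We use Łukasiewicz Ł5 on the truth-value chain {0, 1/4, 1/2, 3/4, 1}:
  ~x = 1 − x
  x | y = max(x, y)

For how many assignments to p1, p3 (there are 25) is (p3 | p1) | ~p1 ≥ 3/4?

22

value 1: 13 assignments (counts)
value 3/4: 9 assignments (counts)
value 1/2: 3 assignments
So 22 of the 25 assignments meet the threshold.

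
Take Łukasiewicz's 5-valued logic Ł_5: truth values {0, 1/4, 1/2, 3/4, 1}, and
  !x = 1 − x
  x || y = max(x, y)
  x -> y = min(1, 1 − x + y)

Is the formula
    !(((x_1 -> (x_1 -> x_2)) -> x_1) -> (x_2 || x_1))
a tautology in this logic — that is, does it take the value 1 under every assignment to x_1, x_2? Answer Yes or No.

Counterexample: take x_1 = 0, x_2 = 0.
x_1 -> x_2 = 0 -> 0 = 1
x_1 -> (x_1 -> x_2) = 0 -> 1 = 1
(x_1 -> (x_1 -> x_2)) -> x_1 = 1 -> 0 = 0
x_2 || x_1 = 0 || 0 = 0
((x_1 -> (x_1 -> x_2)) -> x_1) -> (x_2 || x_1) = 0 -> 0 = 1
!(((x_1 -> (x_1 -> x_2)) -> x_1) -> (x_2 || x_1)) = !1 = 0
This gives 0 ≠ 1.

No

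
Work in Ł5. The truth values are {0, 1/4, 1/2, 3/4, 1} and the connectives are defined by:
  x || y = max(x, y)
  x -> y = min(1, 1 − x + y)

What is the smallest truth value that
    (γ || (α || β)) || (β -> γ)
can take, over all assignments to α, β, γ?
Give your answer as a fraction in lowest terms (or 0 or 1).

Take α = 0, β = 1/2, γ = 0:
α || β = 0 || 1/2 = 1/2
γ || (α || β) = 0 || 1/2 = 1/2
β -> γ = 1/2 -> 0 = 1/2
(γ || (α || β)) || (β -> γ) = 1/2 || 1/2 = 1/2
No assignment yields a value below 1/2, so this is the minimum.

1/2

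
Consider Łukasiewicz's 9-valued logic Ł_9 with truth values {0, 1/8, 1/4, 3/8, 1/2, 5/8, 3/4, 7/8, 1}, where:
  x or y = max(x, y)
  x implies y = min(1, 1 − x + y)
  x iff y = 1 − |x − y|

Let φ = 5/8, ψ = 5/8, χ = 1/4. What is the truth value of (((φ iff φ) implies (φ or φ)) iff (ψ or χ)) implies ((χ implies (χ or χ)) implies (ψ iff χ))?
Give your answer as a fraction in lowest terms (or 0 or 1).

5/8

φ iff φ = 5/8 iff 5/8 = 1
φ or φ = 5/8 or 5/8 = 5/8
(φ iff φ) implies (φ or φ) = 1 implies 5/8 = 5/8
ψ or χ = 5/8 or 1/4 = 5/8
((φ iff φ) implies (φ or φ)) iff (ψ or χ) = 5/8 iff 5/8 = 1
χ or χ = 1/4 or 1/4 = 1/4
χ implies (χ or χ) = 1/4 implies 1/4 = 1
ψ iff χ = 5/8 iff 1/4 = 5/8
(χ implies (χ or χ)) implies (ψ iff χ) = 1 implies 5/8 = 5/8
(((φ iff φ) implies (φ or φ)) iff (ψ or χ)) implies ((χ implies (χ or χ)) implies (ψ iff χ)) = 1 implies 5/8 = 5/8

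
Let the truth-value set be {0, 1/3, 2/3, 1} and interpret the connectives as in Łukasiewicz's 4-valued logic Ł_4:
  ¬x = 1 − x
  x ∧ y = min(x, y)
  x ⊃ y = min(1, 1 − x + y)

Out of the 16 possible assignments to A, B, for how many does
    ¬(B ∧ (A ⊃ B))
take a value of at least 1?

4

A = 0, B = 0 ↦ 1  ≥
A = 0, B = 1/3 ↦ 2/3  <
A = 0, B = 2/3 ↦ 1/3  <
A = 0, B = 1 ↦ 0  <
A = 1/3, B = 0 ↦ 1  ≥
A = 1/3, B = 1/3 ↦ 2/3  <
A = 1/3, B = 2/3 ↦ 1/3  <
A = 1/3, B = 1 ↦ 0  <
A = 2/3, B = 0 ↦ 1  ≥
A = 2/3, B = 1/3 ↦ 2/3  <
A = 2/3, B = 2/3 ↦ 1/3  <
A = 2/3, B = 1 ↦ 0  <
A = 1, B = 0 ↦ 1  ≥
A = 1, B = 1/3 ↦ 2/3  <
A = 1, B = 2/3 ↦ 1/3  <
A = 1, B = 1 ↦ 0  <
So 4 of the 16 assignments meet the threshold.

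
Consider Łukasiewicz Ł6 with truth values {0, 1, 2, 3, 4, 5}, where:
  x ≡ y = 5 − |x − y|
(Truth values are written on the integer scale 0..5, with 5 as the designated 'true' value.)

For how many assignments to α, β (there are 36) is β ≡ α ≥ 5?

value 5: 6 assignments (counts)
value 4: 10 assignments
value 3: 8 assignments
value 2: 6 assignments
value 1: 4 assignments
value 0: 2 assignments
So 6 of the 36 assignments meet the threshold.

6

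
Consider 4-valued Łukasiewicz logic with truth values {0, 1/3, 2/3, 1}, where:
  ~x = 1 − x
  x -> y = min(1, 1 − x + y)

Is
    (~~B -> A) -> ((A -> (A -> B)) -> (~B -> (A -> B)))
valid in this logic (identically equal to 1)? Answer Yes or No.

No

Counterexample: take A = 1/3, B = 0.
~B = ~0 = 1
~~B = ~1 = 0
~~B -> A = 0 -> 1/3 = 1
A -> B = 1/3 -> 0 = 2/3
A -> (A -> B) = 1/3 -> 2/3 = 1
~B = ~0 = 1
A -> B = 1/3 -> 0 = 2/3
~B -> (A -> B) = 1 -> 2/3 = 2/3
(A -> (A -> B)) -> (~B -> (A -> B)) = 1 -> 2/3 = 2/3
(~~B -> A) -> ((A -> (A -> B)) -> (~B -> (A -> B))) = 1 -> 2/3 = 2/3
This gives 2/3 ≠ 1.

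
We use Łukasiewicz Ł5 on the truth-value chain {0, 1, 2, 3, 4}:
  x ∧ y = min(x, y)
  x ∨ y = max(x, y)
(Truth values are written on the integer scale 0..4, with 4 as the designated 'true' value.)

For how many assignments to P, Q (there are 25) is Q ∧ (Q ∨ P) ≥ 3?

value 4: 5 assignments (counts)
value 3: 5 assignments (counts)
value 2: 5 assignments
value 1: 5 assignments
value 0: 5 assignments
So 10 of the 25 assignments meet the threshold.

10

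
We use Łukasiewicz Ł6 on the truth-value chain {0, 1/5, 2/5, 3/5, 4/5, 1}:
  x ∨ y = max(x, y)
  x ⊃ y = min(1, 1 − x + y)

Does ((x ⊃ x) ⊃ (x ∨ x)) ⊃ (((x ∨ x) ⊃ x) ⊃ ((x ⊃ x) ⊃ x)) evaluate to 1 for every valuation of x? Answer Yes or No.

x = 0 ↦ 1
x = 1/5 ↦ 1
x = 2/5 ↦ 1
x = 3/5 ↦ 1
x = 4/5 ↦ 1
x = 1 ↦ 1
Every assignment gives a value ≥ 1.

Yes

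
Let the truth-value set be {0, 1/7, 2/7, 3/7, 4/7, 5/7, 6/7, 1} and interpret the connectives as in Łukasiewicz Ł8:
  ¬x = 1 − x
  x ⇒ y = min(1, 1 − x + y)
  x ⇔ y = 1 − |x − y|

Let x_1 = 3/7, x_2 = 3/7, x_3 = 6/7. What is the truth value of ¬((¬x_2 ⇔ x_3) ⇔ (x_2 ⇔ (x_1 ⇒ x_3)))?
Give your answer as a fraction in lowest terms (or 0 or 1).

¬x_2 = ¬3/7 = 4/7
¬x_2 ⇔ x_3 = 4/7 ⇔ 6/7 = 5/7
x_1 ⇒ x_3 = 3/7 ⇒ 6/7 = 1
x_2 ⇔ (x_1 ⇒ x_3) = 3/7 ⇔ 1 = 3/7
(¬x_2 ⇔ x_3) ⇔ (x_2 ⇔ (x_1 ⇒ x_3)) = 5/7 ⇔ 3/7 = 5/7
¬((¬x_2 ⇔ x_3) ⇔ (x_2 ⇔ (x_1 ⇒ x_3))) = ¬5/7 = 2/7

2/7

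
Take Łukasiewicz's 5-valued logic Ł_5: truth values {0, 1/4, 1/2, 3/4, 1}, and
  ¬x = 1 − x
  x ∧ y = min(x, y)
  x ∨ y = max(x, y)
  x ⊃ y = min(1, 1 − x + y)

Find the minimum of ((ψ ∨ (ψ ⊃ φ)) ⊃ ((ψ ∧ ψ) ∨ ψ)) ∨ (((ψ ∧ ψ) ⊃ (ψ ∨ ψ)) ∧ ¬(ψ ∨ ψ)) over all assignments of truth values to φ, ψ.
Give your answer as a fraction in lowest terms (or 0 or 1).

1/2

Take φ = 1/2, ψ = 1/2:
ψ ⊃ φ = 1/2 ⊃ 1/2 = 1
ψ ∨ (ψ ⊃ φ) = 1/2 ∨ 1 = 1
ψ ∧ ψ = 1/2 ∧ 1/2 = 1/2
(ψ ∧ ψ) ∨ ψ = 1/2 ∨ 1/2 = 1/2
(ψ ∨ (ψ ⊃ φ)) ⊃ ((ψ ∧ ψ) ∨ ψ) = 1 ⊃ 1/2 = 1/2
ψ ∧ ψ = 1/2 ∧ 1/2 = 1/2
ψ ∨ ψ = 1/2 ∨ 1/2 = 1/2
(ψ ∧ ψ) ⊃ (ψ ∨ ψ) = 1/2 ⊃ 1/2 = 1
ψ ∨ ψ = 1/2 ∨ 1/2 = 1/2
¬(ψ ∨ ψ) = ¬1/2 = 1/2
((ψ ∧ ψ) ⊃ (ψ ∨ ψ)) ∧ ¬(ψ ∨ ψ) = 1 ∧ 1/2 = 1/2
((ψ ∨ (ψ ⊃ φ)) ⊃ ((ψ ∧ ψ) ∨ ψ)) ∨ (((ψ ∧ ψ) ⊃ (ψ ∨ ψ)) ∧ ¬(ψ ∨ ψ)) = 1/2 ∨ 1/2 = 1/2
No assignment yields a value below 1/2, so this is the minimum.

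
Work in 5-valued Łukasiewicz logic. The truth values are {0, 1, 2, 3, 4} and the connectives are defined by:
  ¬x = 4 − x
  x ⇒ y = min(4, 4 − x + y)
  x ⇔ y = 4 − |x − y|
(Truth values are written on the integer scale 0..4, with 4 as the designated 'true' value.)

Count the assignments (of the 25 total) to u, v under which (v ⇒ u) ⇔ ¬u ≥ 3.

8

value 4: 3 assignments (counts)
value 3: 5 assignments (counts)
value 2: 6 assignments
value 1: 5 assignments
value 0: 6 assignments
So 8 of the 25 assignments meet the threshold.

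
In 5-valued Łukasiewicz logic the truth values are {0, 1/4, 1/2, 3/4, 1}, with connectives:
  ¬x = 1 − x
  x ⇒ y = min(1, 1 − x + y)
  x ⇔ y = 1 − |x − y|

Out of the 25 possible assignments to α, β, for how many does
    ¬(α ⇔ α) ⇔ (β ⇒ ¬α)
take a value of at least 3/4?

3

value 1: 1 assignment (counts)
value 3/4: 2 assignments (counts)
value 1/2: 3 assignments
value 1/4: 4 assignments
value 0: 15 assignments
So 3 of the 25 assignments meet the threshold.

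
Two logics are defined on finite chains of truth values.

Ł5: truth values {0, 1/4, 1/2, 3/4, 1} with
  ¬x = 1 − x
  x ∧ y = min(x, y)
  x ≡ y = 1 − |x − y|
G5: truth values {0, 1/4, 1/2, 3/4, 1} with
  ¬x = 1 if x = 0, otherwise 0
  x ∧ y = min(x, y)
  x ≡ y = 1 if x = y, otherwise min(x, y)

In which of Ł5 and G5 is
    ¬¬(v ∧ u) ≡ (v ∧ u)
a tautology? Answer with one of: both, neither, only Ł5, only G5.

In Ł5: every assignment gives 1 — tautology.
In G5: at u = 1/4, v = 1/4 the value is 1/4 — not a tautology.

only Ł5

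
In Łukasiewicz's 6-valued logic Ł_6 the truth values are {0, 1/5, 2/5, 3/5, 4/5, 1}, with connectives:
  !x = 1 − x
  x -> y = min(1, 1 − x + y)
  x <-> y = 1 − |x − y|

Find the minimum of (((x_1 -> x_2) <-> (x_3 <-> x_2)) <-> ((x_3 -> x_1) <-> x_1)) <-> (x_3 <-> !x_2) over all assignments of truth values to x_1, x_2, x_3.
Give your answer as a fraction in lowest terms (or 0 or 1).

Take x_1 = 0, x_2 = 0, x_3 = 1:
x_1 -> x_2 = 0 -> 0 = 1
x_3 <-> x_2 = 1 <-> 0 = 0
(x_1 -> x_2) <-> (x_3 <-> x_2) = 1 <-> 0 = 0
x_3 -> x_1 = 1 -> 0 = 0
(x_3 -> x_1) <-> x_1 = 0 <-> 0 = 1
((x_1 -> x_2) <-> (x_3 <-> x_2)) <-> ((x_3 -> x_1) <-> x_1) = 0 <-> 1 = 0
!x_2 = !0 = 1
x_3 <-> !x_2 = 1 <-> 1 = 1
(((x_1 -> x_2) <-> (x_3 <-> x_2)) <-> ((x_3 -> x_1) <-> x_1)) <-> (x_3 <-> !x_2) = 0 <-> 1 = 0
No assignment yields a value below 0, so this is the minimum.

0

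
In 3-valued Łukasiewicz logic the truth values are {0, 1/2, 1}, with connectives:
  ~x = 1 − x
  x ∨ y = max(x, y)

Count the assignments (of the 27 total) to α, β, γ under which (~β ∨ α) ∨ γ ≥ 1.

19

value 1: 19 assignments (counts)
value 1/2: 7 assignments
value 0: 1 assignment
So 19 of the 27 assignments meet the threshold.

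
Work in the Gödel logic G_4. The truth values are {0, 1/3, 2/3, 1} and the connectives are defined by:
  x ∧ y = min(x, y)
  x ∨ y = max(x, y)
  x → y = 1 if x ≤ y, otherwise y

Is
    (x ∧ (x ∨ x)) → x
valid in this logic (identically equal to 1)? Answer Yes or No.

Yes

x = 0 ↦ 1
x = 1/3 ↦ 1
x = 2/3 ↦ 1
x = 1 ↦ 1
Every assignment gives a value ≥ 1.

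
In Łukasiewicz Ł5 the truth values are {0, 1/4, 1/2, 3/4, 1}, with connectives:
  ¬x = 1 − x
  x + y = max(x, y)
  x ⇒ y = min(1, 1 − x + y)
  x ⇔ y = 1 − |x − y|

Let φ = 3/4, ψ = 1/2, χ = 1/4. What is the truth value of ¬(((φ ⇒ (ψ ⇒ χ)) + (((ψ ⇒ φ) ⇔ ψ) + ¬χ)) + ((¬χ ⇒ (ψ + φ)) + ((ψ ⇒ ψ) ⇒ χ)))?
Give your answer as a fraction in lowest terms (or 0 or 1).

0

ψ ⇒ χ = 1/2 ⇒ 1/4 = 3/4
φ ⇒ (ψ ⇒ χ) = 3/4 ⇒ 3/4 = 1
ψ ⇒ φ = 1/2 ⇒ 3/4 = 1
(ψ ⇒ φ) ⇔ ψ = 1 ⇔ 1/2 = 1/2
¬χ = ¬1/4 = 3/4
((ψ ⇒ φ) ⇔ ψ) + ¬χ = 1/2 + 3/4 = 3/4
(φ ⇒ (ψ ⇒ χ)) + (((ψ ⇒ φ) ⇔ ψ) + ¬χ) = 1 + 3/4 = 1
¬χ = ¬1/4 = 3/4
ψ + φ = 1/2 + 3/4 = 3/4
¬χ ⇒ (ψ + φ) = 3/4 ⇒ 3/4 = 1
ψ ⇒ ψ = 1/2 ⇒ 1/2 = 1
(ψ ⇒ ψ) ⇒ χ = 1 ⇒ 1/4 = 1/4
(¬χ ⇒ (ψ + φ)) + ((ψ ⇒ ψ) ⇒ χ) = 1 + 1/4 = 1
((φ ⇒ (ψ ⇒ χ)) + (((ψ ⇒ φ) ⇔ ψ) + ¬χ)) + ((¬χ ⇒ (ψ + φ)) + ((ψ ⇒ ψ) ⇒ χ)) = 1 + 1 = 1
¬(((φ ⇒ (ψ ⇒ χ)) + (((ψ ⇒ φ) ⇔ ψ) + ¬χ)) + ((¬χ ⇒ (ψ + φ)) + ((ψ ⇒ ψ) ⇒ χ))) = ¬1 = 0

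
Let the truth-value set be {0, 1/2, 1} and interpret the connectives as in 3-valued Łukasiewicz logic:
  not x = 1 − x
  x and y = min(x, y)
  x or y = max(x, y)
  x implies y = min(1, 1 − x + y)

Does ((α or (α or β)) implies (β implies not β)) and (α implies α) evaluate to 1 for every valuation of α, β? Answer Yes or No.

Counterexample: take α = 0, β = 1.
α or β = 0 or 1 = 1
α or (α or β) = 0 or 1 = 1
not β = not 1 = 0
β implies not β = 1 implies 0 = 0
(α or (α or β)) implies (β implies not β) = 1 implies 0 = 0
α implies α = 0 implies 0 = 1
((α or (α or β)) implies (β implies not β)) and (α implies α) = 0 and 1 = 0
This gives 0 ≠ 1.

No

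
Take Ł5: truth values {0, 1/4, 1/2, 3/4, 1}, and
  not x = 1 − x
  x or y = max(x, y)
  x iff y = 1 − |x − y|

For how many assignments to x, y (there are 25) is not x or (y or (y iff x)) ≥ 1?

value 1: 12 assignments (counts)
value 3/4: 7 assignments
value 1/2: 3 assignments
value 1/4: 2 assignments
value 0: 1 assignment
So 12 of the 25 assignments meet the threshold.

12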